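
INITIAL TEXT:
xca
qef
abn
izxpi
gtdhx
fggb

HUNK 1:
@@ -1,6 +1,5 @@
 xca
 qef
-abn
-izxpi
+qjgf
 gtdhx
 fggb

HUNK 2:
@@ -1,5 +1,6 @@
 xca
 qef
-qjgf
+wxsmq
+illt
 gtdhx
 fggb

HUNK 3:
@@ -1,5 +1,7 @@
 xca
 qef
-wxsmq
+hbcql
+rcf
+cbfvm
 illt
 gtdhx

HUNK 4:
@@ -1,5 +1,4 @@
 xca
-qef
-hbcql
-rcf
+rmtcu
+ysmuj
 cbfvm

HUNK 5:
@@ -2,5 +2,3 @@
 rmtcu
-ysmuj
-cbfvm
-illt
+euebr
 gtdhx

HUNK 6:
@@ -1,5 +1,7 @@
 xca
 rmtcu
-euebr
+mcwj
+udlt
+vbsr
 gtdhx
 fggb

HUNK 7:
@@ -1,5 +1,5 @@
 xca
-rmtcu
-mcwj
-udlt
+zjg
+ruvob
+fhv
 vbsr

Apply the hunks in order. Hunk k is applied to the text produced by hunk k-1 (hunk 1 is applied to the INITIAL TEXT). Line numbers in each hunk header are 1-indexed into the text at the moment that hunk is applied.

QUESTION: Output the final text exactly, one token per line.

Answer: xca
zjg
ruvob
fhv
vbsr
gtdhx
fggb

Derivation:
Hunk 1: at line 1 remove [abn,izxpi] add [qjgf] -> 5 lines: xca qef qjgf gtdhx fggb
Hunk 2: at line 1 remove [qjgf] add [wxsmq,illt] -> 6 lines: xca qef wxsmq illt gtdhx fggb
Hunk 3: at line 1 remove [wxsmq] add [hbcql,rcf,cbfvm] -> 8 lines: xca qef hbcql rcf cbfvm illt gtdhx fggb
Hunk 4: at line 1 remove [qef,hbcql,rcf] add [rmtcu,ysmuj] -> 7 lines: xca rmtcu ysmuj cbfvm illt gtdhx fggb
Hunk 5: at line 2 remove [ysmuj,cbfvm,illt] add [euebr] -> 5 lines: xca rmtcu euebr gtdhx fggb
Hunk 6: at line 1 remove [euebr] add [mcwj,udlt,vbsr] -> 7 lines: xca rmtcu mcwj udlt vbsr gtdhx fggb
Hunk 7: at line 1 remove [rmtcu,mcwj,udlt] add [zjg,ruvob,fhv] -> 7 lines: xca zjg ruvob fhv vbsr gtdhx fggb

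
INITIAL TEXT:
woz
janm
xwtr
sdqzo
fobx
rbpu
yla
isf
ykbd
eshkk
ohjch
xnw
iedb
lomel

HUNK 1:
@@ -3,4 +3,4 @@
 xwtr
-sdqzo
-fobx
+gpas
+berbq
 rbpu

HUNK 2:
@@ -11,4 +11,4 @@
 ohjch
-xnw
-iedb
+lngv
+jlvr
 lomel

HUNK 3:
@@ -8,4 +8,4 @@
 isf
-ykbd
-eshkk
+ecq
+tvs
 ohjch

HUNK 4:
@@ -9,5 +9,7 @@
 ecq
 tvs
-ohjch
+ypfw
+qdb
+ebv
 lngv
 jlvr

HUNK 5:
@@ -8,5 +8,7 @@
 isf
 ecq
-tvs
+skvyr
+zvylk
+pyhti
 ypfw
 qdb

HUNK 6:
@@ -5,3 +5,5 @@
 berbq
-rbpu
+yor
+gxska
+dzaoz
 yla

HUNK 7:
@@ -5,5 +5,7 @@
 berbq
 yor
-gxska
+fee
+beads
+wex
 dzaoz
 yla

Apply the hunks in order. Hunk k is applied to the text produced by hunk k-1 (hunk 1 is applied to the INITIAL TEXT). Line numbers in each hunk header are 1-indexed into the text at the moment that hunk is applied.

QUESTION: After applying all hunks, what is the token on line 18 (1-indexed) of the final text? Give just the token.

Answer: qdb

Derivation:
Hunk 1: at line 3 remove [sdqzo,fobx] add [gpas,berbq] -> 14 lines: woz janm xwtr gpas berbq rbpu yla isf ykbd eshkk ohjch xnw iedb lomel
Hunk 2: at line 11 remove [xnw,iedb] add [lngv,jlvr] -> 14 lines: woz janm xwtr gpas berbq rbpu yla isf ykbd eshkk ohjch lngv jlvr lomel
Hunk 3: at line 8 remove [ykbd,eshkk] add [ecq,tvs] -> 14 lines: woz janm xwtr gpas berbq rbpu yla isf ecq tvs ohjch lngv jlvr lomel
Hunk 4: at line 9 remove [ohjch] add [ypfw,qdb,ebv] -> 16 lines: woz janm xwtr gpas berbq rbpu yla isf ecq tvs ypfw qdb ebv lngv jlvr lomel
Hunk 5: at line 8 remove [tvs] add [skvyr,zvylk,pyhti] -> 18 lines: woz janm xwtr gpas berbq rbpu yla isf ecq skvyr zvylk pyhti ypfw qdb ebv lngv jlvr lomel
Hunk 6: at line 5 remove [rbpu] add [yor,gxska,dzaoz] -> 20 lines: woz janm xwtr gpas berbq yor gxska dzaoz yla isf ecq skvyr zvylk pyhti ypfw qdb ebv lngv jlvr lomel
Hunk 7: at line 5 remove [gxska] add [fee,beads,wex] -> 22 lines: woz janm xwtr gpas berbq yor fee beads wex dzaoz yla isf ecq skvyr zvylk pyhti ypfw qdb ebv lngv jlvr lomel
Final line 18: qdb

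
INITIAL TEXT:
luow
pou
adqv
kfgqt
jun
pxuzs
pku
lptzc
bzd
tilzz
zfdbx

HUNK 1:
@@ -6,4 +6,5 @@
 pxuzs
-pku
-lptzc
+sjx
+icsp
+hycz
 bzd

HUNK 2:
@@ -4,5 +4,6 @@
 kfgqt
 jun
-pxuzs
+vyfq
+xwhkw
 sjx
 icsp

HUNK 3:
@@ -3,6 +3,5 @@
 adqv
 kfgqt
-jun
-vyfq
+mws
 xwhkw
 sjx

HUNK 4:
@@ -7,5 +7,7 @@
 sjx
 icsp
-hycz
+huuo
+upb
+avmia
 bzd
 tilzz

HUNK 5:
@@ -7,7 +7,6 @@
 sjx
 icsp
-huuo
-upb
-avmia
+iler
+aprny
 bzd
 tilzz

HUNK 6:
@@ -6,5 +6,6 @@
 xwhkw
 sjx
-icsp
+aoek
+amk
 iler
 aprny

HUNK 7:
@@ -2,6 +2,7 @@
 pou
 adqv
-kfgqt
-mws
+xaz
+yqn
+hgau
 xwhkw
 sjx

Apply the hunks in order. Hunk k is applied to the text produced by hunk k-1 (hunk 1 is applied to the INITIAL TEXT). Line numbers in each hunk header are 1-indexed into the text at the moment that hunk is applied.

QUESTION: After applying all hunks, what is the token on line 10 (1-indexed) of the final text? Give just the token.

Hunk 1: at line 6 remove [pku,lptzc] add [sjx,icsp,hycz] -> 12 lines: luow pou adqv kfgqt jun pxuzs sjx icsp hycz bzd tilzz zfdbx
Hunk 2: at line 4 remove [pxuzs] add [vyfq,xwhkw] -> 13 lines: luow pou adqv kfgqt jun vyfq xwhkw sjx icsp hycz bzd tilzz zfdbx
Hunk 3: at line 3 remove [jun,vyfq] add [mws] -> 12 lines: luow pou adqv kfgqt mws xwhkw sjx icsp hycz bzd tilzz zfdbx
Hunk 4: at line 7 remove [hycz] add [huuo,upb,avmia] -> 14 lines: luow pou adqv kfgqt mws xwhkw sjx icsp huuo upb avmia bzd tilzz zfdbx
Hunk 5: at line 7 remove [huuo,upb,avmia] add [iler,aprny] -> 13 lines: luow pou adqv kfgqt mws xwhkw sjx icsp iler aprny bzd tilzz zfdbx
Hunk 6: at line 6 remove [icsp] add [aoek,amk] -> 14 lines: luow pou adqv kfgqt mws xwhkw sjx aoek amk iler aprny bzd tilzz zfdbx
Hunk 7: at line 2 remove [kfgqt,mws] add [xaz,yqn,hgau] -> 15 lines: luow pou adqv xaz yqn hgau xwhkw sjx aoek amk iler aprny bzd tilzz zfdbx
Final line 10: amk

Answer: amk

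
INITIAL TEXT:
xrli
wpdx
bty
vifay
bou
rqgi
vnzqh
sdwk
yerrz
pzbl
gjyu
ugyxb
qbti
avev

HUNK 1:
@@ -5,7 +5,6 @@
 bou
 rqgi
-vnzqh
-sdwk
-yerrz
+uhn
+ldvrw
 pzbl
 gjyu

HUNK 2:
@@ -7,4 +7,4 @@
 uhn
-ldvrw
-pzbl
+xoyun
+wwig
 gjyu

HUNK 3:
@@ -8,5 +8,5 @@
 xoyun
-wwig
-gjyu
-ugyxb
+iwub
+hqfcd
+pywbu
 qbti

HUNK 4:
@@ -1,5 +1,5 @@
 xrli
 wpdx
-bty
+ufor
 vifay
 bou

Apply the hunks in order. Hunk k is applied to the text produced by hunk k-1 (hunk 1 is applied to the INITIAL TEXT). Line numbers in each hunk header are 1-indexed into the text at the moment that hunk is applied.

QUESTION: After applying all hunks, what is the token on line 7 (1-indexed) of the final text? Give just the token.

Answer: uhn

Derivation:
Hunk 1: at line 5 remove [vnzqh,sdwk,yerrz] add [uhn,ldvrw] -> 13 lines: xrli wpdx bty vifay bou rqgi uhn ldvrw pzbl gjyu ugyxb qbti avev
Hunk 2: at line 7 remove [ldvrw,pzbl] add [xoyun,wwig] -> 13 lines: xrli wpdx bty vifay bou rqgi uhn xoyun wwig gjyu ugyxb qbti avev
Hunk 3: at line 8 remove [wwig,gjyu,ugyxb] add [iwub,hqfcd,pywbu] -> 13 lines: xrli wpdx bty vifay bou rqgi uhn xoyun iwub hqfcd pywbu qbti avev
Hunk 4: at line 1 remove [bty] add [ufor] -> 13 lines: xrli wpdx ufor vifay bou rqgi uhn xoyun iwub hqfcd pywbu qbti avev
Final line 7: uhn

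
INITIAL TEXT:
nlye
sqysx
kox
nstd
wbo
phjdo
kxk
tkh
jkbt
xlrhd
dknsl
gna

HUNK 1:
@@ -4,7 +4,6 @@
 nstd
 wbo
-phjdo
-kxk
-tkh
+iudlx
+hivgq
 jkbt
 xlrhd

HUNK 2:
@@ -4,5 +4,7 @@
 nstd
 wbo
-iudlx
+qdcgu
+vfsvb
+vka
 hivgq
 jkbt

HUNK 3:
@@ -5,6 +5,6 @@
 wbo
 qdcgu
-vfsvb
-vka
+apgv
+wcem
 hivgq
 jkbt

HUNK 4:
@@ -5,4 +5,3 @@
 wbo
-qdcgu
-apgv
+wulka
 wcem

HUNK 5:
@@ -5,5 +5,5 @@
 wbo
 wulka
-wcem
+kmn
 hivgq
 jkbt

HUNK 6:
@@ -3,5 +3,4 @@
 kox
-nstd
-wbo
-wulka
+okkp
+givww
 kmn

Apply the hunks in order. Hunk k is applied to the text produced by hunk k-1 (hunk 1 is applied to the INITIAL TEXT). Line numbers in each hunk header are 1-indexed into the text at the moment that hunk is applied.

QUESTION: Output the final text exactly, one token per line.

Answer: nlye
sqysx
kox
okkp
givww
kmn
hivgq
jkbt
xlrhd
dknsl
gna

Derivation:
Hunk 1: at line 4 remove [phjdo,kxk,tkh] add [iudlx,hivgq] -> 11 lines: nlye sqysx kox nstd wbo iudlx hivgq jkbt xlrhd dknsl gna
Hunk 2: at line 4 remove [iudlx] add [qdcgu,vfsvb,vka] -> 13 lines: nlye sqysx kox nstd wbo qdcgu vfsvb vka hivgq jkbt xlrhd dknsl gna
Hunk 3: at line 5 remove [vfsvb,vka] add [apgv,wcem] -> 13 lines: nlye sqysx kox nstd wbo qdcgu apgv wcem hivgq jkbt xlrhd dknsl gna
Hunk 4: at line 5 remove [qdcgu,apgv] add [wulka] -> 12 lines: nlye sqysx kox nstd wbo wulka wcem hivgq jkbt xlrhd dknsl gna
Hunk 5: at line 5 remove [wcem] add [kmn] -> 12 lines: nlye sqysx kox nstd wbo wulka kmn hivgq jkbt xlrhd dknsl gna
Hunk 6: at line 3 remove [nstd,wbo,wulka] add [okkp,givww] -> 11 lines: nlye sqysx kox okkp givww kmn hivgq jkbt xlrhd dknsl gna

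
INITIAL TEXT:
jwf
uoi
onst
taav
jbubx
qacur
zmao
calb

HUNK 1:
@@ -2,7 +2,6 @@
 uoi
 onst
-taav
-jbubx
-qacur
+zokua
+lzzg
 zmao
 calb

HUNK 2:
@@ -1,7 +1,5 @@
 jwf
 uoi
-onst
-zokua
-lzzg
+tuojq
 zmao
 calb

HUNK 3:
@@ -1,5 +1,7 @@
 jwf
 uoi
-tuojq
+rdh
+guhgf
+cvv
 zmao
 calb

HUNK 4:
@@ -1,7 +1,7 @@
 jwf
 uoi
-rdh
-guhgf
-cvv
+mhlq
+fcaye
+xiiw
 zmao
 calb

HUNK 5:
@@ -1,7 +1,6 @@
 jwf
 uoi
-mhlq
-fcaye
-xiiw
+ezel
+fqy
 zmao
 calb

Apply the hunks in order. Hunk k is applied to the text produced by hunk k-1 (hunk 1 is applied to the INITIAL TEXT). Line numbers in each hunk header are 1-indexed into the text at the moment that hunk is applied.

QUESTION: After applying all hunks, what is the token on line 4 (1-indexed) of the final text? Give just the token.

Answer: fqy

Derivation:
Hunk 1: at line 2 remove [taav,jbubx,qacur] add [zokua,lzzg] -> 7 lines: jwf uoi onst zokua lzzg zmao calb
Hunk 2: at line 1 remove [onst,zokua,lzzg] add [tuojq] -> 5 lines: jwf uoi tuojq zmao calb
Hunk 3: at line 1 remove [tuojq] add [rdh,guhgf,cvv] -> 7 lines: jwf uoi rdh guhgf cvv zmao calb
Hunk 4: at line 1 remove [rdh,guhgf,cvv] add [mhlq,fcaye,xiiw] -> 7 lines: jwf uoi mhlq fcaye xiiw zmao calb
Hunk 5: at line 1 remove [mhlq,fcaye,xiiw] add [ezel,fqy] -> 6 lines: jwf uoi ezel fqy zmao calb
Final line 4: fqy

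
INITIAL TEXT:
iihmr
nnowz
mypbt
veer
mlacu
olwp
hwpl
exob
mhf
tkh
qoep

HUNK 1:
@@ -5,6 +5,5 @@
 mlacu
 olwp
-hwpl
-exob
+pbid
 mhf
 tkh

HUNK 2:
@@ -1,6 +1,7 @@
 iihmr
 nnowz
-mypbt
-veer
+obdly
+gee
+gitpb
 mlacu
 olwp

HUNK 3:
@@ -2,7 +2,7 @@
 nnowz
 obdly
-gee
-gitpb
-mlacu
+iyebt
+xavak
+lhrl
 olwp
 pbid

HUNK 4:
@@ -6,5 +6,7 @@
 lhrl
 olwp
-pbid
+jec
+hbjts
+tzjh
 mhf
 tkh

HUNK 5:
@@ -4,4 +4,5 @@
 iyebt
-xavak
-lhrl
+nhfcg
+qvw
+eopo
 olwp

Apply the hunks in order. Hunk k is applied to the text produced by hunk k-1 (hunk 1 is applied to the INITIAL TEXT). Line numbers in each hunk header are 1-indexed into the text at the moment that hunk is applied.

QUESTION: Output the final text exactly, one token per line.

Answer: iihmr
nnowz
obdly
iyebt
nhfcg
qvw
eopo
olwp
jec
hbjts
tzjh
mhf
tkh
qoep

Derivation:
Hunk 1: at line 5 remove [hwpl,exob] add [pbid] -> 10 lines: iihmr nnowz mypbt veer mlacu olwp pbid mhf tkh qoep
Hunk 2: at line 1 remove [mypbt,veer] add [obdly,gee,gitpb] -> 11 lines: iihmr nnowz obdly gee gitpb mlacu olwp pbid mhf tkh qoep
Hunk 3: at line 2 remove [gee,gitpb,mlacu] add [iyebt,xavak,lhrl] -> 11 lines: iihmr nnowz obdly iyebt xavak lhrl olwp pbid mhf tkh qoep
Hunk 4: at line 6 remove [pbid] add [jec,hbjts,tzjh] -> 13 lines: iihmr nnowz obdly iyebt xavak lhrl olwp jec hbjts tzjh mhf tkh qoep
Hunk 5: at line 4 remove [xavak,lhrl] add [nhfcg,qvw,eopo] -> 14 lines: iihmr nnowz obdly iyebt nhfcg qvw eopo olwp jec hbjts tzjh mhf tkh qoep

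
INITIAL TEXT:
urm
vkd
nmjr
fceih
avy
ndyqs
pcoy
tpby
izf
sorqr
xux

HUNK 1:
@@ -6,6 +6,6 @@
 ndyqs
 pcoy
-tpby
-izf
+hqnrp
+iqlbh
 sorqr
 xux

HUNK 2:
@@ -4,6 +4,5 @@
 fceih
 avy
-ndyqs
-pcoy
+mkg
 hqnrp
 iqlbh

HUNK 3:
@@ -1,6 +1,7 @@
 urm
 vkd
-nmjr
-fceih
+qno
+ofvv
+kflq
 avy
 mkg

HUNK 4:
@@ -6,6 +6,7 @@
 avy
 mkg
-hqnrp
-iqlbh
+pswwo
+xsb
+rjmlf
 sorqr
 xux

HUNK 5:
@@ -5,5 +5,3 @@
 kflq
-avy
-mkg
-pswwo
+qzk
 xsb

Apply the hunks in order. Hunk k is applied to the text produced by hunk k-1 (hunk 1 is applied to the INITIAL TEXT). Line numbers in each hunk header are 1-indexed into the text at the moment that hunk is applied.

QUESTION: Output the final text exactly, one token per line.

Answer: urm
vkd
qno
ofvv
kflq
qzk
xsb
rjmlf
sorqr
xux

Derivation:
Hunk 1: at line 6 remove [tpby,izf] add [hqnrp,iqlbh] -> 11 lines: urm vkd nmjr fceih avy ndyqs pcoy hqnrp iqlbh sorqr xux
Hunk 2: at line 4 remove [ndyqs,pcoy] add [mkg] -> 10 lines: urm vkd nmjr fceih avy mkg hqnrp iqlbh sorqr xux
Hunk 3: at line 1 remove [nmjr,fceih] add [qno,ofvv,kflq] -> 11 lines: urm vkd qno ofvv kflq avy mkg hqnrp iqlbh sorqr xux
Hunk 4: at line 6 remove [hqnrp,iqlbh] add [pswwo,xsb,rjmlf] -> 12 lines: urm vkd qno ofvv kflq avy mkg pswwo xsb rjmlf sorqr xux
Hunk 5: at line 5 remove [avy,mkg,pswwo] add [qzk] -> 10 lines: urm vkd qno ofvv kflq qzk xsb rjmlf sorqr xux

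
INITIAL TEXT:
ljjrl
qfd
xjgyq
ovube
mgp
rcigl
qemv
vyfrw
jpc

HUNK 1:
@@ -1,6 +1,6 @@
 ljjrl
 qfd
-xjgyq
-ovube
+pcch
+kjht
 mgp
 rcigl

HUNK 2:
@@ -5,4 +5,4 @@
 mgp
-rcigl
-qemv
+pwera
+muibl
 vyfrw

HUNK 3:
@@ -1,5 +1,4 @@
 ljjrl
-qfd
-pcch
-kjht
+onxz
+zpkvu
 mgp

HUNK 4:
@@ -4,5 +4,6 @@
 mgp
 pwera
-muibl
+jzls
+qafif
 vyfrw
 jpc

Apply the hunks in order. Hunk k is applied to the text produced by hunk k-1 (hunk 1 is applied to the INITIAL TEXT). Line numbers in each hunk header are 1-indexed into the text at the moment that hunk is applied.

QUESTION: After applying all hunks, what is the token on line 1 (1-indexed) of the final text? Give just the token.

Hunk 1: at line 1 remove [xjgyq,ovube] add [pcch,kjht] -> 9 lines: ljjrl qfd pcch kjht mgp rcigl qemv vyfrw jpc
Hunk 2: at line 5 remove [rcigl,qemv] add [pwera,muibl] -> 9 lines: ljjrl qfd pcch kjht mgp pwera muibl vyfrw jpc
Hunk 3: at line 1 remove [qfd,pcch,kjht] add [onxz,zpkvu] -> 8 lines: ljjrl onxz zpkvu mgp pwera muibl vyfrw jpc
Hunk 4: at line 4 remove [muibl] add [jzls,qafif] -> 9 lines: ljjrl onxz zpkvu mgp pwera jzls qafif vyfrw jpc
Final line 1: ljjrl

Answer: ljjrl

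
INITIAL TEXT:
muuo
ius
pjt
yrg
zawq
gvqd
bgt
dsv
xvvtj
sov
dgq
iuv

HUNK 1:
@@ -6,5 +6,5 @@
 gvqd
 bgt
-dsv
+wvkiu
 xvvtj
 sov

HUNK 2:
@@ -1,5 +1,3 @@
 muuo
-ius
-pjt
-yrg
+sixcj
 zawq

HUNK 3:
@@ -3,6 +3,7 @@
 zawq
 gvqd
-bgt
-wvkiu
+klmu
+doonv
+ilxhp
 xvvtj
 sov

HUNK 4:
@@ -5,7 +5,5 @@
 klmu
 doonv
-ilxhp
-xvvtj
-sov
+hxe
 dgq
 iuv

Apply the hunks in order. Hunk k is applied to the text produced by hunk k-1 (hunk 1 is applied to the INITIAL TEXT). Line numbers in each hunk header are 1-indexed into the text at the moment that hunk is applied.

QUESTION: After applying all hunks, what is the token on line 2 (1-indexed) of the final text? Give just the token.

Answer: sixcj

Derivation:
Hunk 1: at line 6 remove [dsv] add [wvkiu] -> 12 lines: muuo ius pjt yrg zawq gvqd bgt wvkiu xvvtj sov dgq iuv
Hunk 2: at line 1 remove [ius,pjt,yrg] add [sixcj] -> 10 lines: muuo sixcj zawq gvqd bgt wvkiu xvvtj sov dgq iuv
Hunk 3: at line 3 remove [bgt,wvkiu] add [klmu,doonv,ilxhp] -> 11 lines: muuo sixcj zawq gvqd klmu doonv ilxhp xvvtj sov dgq iuv
Hunk 4: at line 5 remove [ilxhp,xvvtj,sov] add [hxe] -> 9 lines: muuo sixcj zawq gvqd klmu doonv hxe dgq iuv
Final line 2: sixcj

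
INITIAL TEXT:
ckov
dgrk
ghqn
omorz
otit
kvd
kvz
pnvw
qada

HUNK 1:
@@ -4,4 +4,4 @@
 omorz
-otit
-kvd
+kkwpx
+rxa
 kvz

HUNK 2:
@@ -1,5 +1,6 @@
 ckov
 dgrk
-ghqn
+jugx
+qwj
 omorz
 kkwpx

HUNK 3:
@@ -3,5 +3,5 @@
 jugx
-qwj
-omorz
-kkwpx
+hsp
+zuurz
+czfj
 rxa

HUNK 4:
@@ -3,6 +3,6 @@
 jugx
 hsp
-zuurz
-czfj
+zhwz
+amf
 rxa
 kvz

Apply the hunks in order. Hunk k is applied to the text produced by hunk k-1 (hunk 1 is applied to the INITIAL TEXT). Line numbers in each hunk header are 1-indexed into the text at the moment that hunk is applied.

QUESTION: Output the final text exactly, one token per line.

Hunk 1: at line 4 remove [otit,kvd] add [kkwpx,rxa] -> 9 lines: ckov dgrk ghqn omorz kkwpx rxa kvz pnvw qada
Hunk 2: at line 1 remove [ghqn] add [jugx,qwj] -> 10 lines: ckov dgrk jugx qwj omorz kkwpx rxa kvz pnvw qada
Hunk 3: at line 3 remove [qwj,omorz,kkwpx] add [hsp,zuurz,czfj] -> 10 lines: ckov dgrk jugx hsp zuurz czfj rxa kvz pnvw qada
Hunk 4: at line 3 remove [zuurz,czfj] add [zhwz,amf] -> 10 lines: ckov dgrk jugx hsp zhwz amf rxa kvz pnvw qada

Answer: ckov
dgrk
jugx
hsp
zhwz
amf
rxa
kvz
pnvw
qada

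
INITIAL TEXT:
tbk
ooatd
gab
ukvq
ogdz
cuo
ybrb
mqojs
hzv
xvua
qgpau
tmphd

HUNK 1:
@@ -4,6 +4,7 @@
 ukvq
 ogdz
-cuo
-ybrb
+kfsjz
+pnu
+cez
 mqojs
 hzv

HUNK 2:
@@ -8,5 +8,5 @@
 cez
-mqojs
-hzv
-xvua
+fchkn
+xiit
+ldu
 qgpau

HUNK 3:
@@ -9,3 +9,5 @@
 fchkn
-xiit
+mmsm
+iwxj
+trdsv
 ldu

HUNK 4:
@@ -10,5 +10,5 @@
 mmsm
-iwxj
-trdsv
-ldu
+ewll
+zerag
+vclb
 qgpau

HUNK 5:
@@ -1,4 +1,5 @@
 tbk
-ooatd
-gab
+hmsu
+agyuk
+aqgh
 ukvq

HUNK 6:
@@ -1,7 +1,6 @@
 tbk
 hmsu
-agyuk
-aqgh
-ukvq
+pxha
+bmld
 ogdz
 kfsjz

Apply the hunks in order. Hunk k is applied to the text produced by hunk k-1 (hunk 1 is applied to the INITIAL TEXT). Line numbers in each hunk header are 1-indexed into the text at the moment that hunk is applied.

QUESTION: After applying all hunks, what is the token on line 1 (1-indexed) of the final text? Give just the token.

Hunk 1: at line 4 remove [cuo,ybrb] add [kfsjz,pnu,cez] -> 13 lines: tbk ooatd gab ukvq ogdz kfsjz pnu cez mqojs hzv xvua qgpau tmphd
Hunk 2: at line 8 remove [mqojs,hzv,xvua] add [fchkn,xiit,ldu] -> 13 lines: tbk ooatd gab ukvq ogdz kfsjz pnu cez fchkn xiit ldu qgpau tmphd
Hunk 3: at line 9 remove [xiit] add [mmsm,iwxj,trdsv] -> 15 lines: tbk ooatd gab ukvq ogdz kfsjz pnu cez fchkn mmsm iwxj trdsv ldu qgpau tmphd
Hunk 4: at line 10 remove [iwxj,trdsv,ldu] add [ewll,zerag,vclb] -> 15 lines: tbk ooatd gab ukvq ogdz kfsjz pnu cez fchkn mmsm ewll zerag vclb qgpau tmphd
Hunk 5: at line 1 remove [ooatd,gab] add [hmsu,agyuk,aqgh] -> 16 lines: tbk hmsu agyuk aqgh ukvq ogdz kfsjz pnu cez fchkn mmsm ewll zerag vclb qgpau tmphd
Hunk 6: at line 1 remove [agyuk,aqgh,ukvq] add [pxha,bmld] -> 15 lines: tbk hmsu pxha bmld ogdz kfsjz pnu cez fchkn mmsm ewll zerag vclb qgpau tmphd
Final line 1: tbk

Answer: tbk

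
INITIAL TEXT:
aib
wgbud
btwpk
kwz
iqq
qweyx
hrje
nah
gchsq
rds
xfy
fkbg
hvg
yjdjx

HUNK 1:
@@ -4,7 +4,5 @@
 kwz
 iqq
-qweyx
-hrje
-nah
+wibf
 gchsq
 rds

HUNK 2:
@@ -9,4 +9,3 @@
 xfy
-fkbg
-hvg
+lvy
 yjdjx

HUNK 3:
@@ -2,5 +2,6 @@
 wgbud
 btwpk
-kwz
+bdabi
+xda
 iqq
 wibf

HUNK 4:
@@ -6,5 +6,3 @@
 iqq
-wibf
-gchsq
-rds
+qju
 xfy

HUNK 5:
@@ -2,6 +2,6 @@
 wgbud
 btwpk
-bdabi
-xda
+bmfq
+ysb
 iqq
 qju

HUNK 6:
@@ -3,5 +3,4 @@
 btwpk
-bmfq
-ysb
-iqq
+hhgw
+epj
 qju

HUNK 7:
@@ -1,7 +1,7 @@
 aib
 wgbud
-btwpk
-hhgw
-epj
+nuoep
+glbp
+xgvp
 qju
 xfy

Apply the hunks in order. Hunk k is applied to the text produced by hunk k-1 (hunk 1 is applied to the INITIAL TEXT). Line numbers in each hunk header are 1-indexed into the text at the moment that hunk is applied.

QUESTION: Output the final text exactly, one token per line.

Answer: aib
wgbud
nuoep
glbp
xgvp
qju
xfy
lvy
yjdjx

Derivation:
Hunk 1: at line 4 remove [qweyx,hrje,nah] add [wibf] -> 12 lines: aib wgbud btwpk kwz iqq wibf gchsq rds xfy fkbg hvg yjdjx
Hunk 2: at line 9 remove [fkbg,hvg] add [lvy] -> 11 lines: aib wgbud btwpk kwz iqq wibf gchsq rds xfy lvy yjdjx
Hunk 3: at line 2 remove [kwz] add [bdabi,xda] -> 12 lines: aib wgbud btwpk bdabi xda iqq wibf gchsq rds xfy lvy yjdjx
Hunk 4: at line 6 remove [wibf,gchsq,rds] add [qju] -> 10 lines: aib wgbud btwpk bdabi xda iqq qju xfy lvy yjdjx
Hunk 5: at line 2 remove [bdabi,xda] add [bmfq,ysb] -> 10 lines: aib wgbud btwpk bmfq ysb iqq qju xfy lvy yjdjx
Hunk 6: at line 3 remove [bmfq,ysb,iqq] add [hhgw,epj] -> 9 lines: aib wgbud btwpk hhgw epj qju xfy lvy yjdjx
Hunk 7: at line 1 remove [btwpk,hhgw,epj] add [nuoep,glbp,xgvp] -> 9 lines: aib wgbud nuoep glbp xgvp qju xfy lvy yjdjx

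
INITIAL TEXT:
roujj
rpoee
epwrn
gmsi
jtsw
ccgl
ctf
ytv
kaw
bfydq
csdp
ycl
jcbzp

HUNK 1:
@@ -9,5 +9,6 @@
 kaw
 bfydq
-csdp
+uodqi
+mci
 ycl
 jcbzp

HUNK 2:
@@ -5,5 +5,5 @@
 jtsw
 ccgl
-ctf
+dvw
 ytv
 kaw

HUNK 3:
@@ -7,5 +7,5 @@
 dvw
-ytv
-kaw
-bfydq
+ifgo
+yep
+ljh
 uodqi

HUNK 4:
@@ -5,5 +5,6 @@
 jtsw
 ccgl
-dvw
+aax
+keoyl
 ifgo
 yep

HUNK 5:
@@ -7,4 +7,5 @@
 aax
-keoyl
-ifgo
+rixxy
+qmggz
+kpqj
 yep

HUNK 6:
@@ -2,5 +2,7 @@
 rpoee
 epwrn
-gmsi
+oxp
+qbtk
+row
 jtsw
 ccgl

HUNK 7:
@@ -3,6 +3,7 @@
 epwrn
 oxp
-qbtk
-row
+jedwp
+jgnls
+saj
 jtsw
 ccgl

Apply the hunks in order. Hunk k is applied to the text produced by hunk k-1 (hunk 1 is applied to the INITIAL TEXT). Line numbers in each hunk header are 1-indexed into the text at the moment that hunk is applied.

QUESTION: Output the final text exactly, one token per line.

Answer: roujj
rpoee
epwrn
oxp
jedwp
jgnls
saj
jtsw
ccgl
aax
rixxy
qmggz
kpqj
yep
ljh
uodqi
mci
ycl
jcbzp

Derivation:
Hunk 1: at line 9 remove [csdp] add [uodqi,mci] -> 14 lines: roujj rpoee epwrn gmsi jtsw ccgl ctf ytv kaw bfydq uodqi mci ycl jcbzp
Hunk 2: at line 5 remove [ctf] add [dvw] -> 14 lines: roujj rpoee epwrn gmsi jtsw ccgl dvw ytv kaw bfydq uodqi mci ycl jcbzp
Hunk 3: at line 7 remove [ytv,kaw,bfydq] add [ifgo,yep,ljh] -> 14 lines: roujj rpoee epwrn gmsi jtsw ccgl dvw ifgo yep ljh uodqi mci ycl jcbzp
Hunk 4: at line 5 remove [dvw] add [aax,keoyl] -> 15 lines: roujj rpoee epwrn gmsi jtsw ccgl aax keoyl ifgo yep ljh uodqi mci ycl jcbzp
Hunk 5: at line 7 remove [keoyl,ifgo] add [rixxy,qmggz,kpqj] -> 16 lines: roujj rpoee epwrn gmsi jtsw ccgl aax rixxy qmggz kpqj yep ljh uodqi mci ycl jcbzp
Hunk 6: at line 2 remove [gmsi] add [oxp,qbtk,row] -> 18 lines: roujj rpoee epwrn oxp qbtk row jtsw ccgl aax rixxy qmggz kpqj yep ljh uodqi mci ycl jcbzp
Hunk 7: at line 3 remove [qbtk,row] add [jedwp,jgnls,saj] -> 19 lines: roujj rpoee epwrn oxp jedwp jgnls saj jtsw ccgl aax rixxy qmggz kpqj yep ljh uodqi mci ycl jcbzp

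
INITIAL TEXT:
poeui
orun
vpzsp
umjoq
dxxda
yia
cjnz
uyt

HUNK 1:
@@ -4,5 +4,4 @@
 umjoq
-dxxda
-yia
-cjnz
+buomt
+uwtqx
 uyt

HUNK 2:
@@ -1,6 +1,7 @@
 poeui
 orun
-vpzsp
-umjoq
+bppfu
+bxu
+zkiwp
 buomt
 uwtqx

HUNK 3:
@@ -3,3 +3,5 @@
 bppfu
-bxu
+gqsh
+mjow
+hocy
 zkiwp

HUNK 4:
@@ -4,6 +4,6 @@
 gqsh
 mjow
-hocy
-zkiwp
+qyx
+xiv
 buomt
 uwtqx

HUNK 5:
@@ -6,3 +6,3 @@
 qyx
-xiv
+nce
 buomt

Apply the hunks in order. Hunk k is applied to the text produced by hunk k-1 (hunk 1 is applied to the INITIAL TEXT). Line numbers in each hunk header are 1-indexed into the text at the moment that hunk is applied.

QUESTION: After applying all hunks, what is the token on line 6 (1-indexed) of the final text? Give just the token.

Answer: qyx

Derivation:
Hunk 1: at line 4 remove [dxxda,yia,cjnz] add [buomt,uwtqx] -> 7 lines: poeui orun vpzsp umjoq buomt uwtqx uyt
Hunk 2: at line 1 remove [vpzsp,umjoq] add [bppfu,bxu,zkiwp] -> 8 lines: poeui orun bppfu bxu zkiwp buomt uwtqx uyt
Hunk 3: at line 3 remove [bxu] add [gqsh,mjow,hocy] -> 10 lines: poeui orun bppfu gqsh mjow hocy zkiwp buomt uwtqx uyt
Hunk 4: at line 4 remove [hocy,zkiwp] add [qyx,xiv] -> 10 lines: poeui orun bppfu gqsh mjow qyx xiv buomt uwtqx uyt
Hunk 5: at line 6 remove [xiv] add [nce] -> 10 lines: poeui orun bppfu gqsh mjow qyx nce buomt uwtqx uyt
Final line 6: qyx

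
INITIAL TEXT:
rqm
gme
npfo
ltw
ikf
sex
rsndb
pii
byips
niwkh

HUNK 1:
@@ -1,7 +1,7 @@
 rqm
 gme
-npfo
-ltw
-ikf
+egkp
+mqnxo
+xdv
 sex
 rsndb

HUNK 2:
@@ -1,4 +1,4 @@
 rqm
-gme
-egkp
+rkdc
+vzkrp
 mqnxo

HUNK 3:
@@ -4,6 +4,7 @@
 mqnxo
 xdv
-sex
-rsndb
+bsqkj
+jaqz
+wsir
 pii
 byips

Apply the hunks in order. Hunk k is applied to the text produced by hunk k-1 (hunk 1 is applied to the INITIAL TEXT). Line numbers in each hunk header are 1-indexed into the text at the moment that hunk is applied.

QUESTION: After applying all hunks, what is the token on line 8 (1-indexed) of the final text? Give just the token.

Answer: wsir

Derivation:
Hunk 1: at line 1 remove [npfo,ltw,ikf] add [egkp,mqnxo,xdv] -> 10 lines: rqm gme egkp mqnxo xdv sex rsndb pii byips niwkh
Hunk 2: at line 1 remove [gme,egkp] add [rkdc,vzkrp] -> 10 lines: rqm rkdc vzkrp mqnxo xdv sex rsndb pii byips niwkh
Hunk 3: at line 4 remove [sex,rsndb] add [bsqkj,jaqz,wsir] -> 11 lines: rqm rkdc vzkrp mqnxo xdv bsqkj jaqz wsir pii byips niwkh
Final line 8: wsir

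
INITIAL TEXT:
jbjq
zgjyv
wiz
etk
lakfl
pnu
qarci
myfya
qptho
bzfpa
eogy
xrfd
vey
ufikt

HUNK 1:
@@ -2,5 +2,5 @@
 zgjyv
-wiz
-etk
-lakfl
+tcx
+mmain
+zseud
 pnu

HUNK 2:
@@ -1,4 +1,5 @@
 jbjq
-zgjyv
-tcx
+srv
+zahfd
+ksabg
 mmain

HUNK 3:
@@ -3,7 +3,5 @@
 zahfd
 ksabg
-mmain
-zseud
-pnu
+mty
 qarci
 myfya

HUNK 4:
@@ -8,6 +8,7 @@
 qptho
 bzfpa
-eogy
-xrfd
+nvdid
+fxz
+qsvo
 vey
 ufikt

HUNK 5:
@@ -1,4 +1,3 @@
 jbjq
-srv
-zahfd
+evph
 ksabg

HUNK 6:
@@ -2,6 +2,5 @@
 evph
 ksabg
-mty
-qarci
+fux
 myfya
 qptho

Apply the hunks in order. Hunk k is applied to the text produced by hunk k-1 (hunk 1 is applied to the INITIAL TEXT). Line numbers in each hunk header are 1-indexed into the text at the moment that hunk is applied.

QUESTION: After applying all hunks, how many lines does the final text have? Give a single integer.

Hunk 1: at line 2 remove [wiz,etk,lakfl] add [tcx,mmain,zseud] -> 14 lines: jbjq zgjyv tcx mmain zseud pnu qarci myfya qptho bzfpa eogy xrfd vey ufikt
Hunk 2: at line 1 remove [zgjyv,tcx] add [srv,zahfd,ksabg] -> 15 lines: jbjq srv zahfd ksabg mmain zseud pnu qarci myfya qptho bzfpa eogy xrfd vey ufikt
Hunk 3: at line 3 remove [mmain,zseud,pnu] add [mty] -> 13 lines: jbjq srv zahfd ksabg mty qarci myfya qptho bzfpa eogy xrfd vey ufikt
Hunk 4: at line 8 remove [eogy,xrfd] add [nvdid,fxz,qsvo] -> 14 lines: jbjq srv zahfd ksabg mty qarci myfya qptho bzfpa nvdid fxz qsvo vey ufikt
Hunk 5: at line 1 remove [srv,zahfd] add [evph] -> 13 lines: jbjq evph ksabg mty qarci myfya qptho bzfpa nvdid fxz qsvo vey ufikt
Hunk 6: at line 2 remove [mty,qarci] add [fux] -> 12 lines: jbjq evph ksabg fux myfya qptho bzfpa nvdid fxz qsvo vey ufikt
Final line count: 12

Answer: 12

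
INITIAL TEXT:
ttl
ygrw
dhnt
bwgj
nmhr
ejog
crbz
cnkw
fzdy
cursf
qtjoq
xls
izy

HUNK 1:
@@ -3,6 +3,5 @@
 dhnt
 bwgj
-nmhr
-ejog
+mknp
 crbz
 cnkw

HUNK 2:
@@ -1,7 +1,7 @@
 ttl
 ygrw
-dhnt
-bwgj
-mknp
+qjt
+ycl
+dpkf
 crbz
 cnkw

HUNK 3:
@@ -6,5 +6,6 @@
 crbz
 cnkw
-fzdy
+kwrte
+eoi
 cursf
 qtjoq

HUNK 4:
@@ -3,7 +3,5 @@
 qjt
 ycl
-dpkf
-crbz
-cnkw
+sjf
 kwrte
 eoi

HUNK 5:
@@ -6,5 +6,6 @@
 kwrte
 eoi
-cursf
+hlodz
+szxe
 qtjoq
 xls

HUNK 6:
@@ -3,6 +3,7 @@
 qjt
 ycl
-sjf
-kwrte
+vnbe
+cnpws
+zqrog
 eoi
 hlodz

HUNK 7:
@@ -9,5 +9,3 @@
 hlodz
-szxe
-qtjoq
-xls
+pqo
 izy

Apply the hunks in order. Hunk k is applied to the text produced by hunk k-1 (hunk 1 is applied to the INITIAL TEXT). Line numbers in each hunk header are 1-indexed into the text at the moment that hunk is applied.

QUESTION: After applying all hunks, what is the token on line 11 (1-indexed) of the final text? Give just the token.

Hunk 1: at line 3 remove [nmhr,ejog] add [mknp] -> 12 lines: ttl ygrw dhnt bwgj mknp crbz cnkw fzdy cursf qtjoq xls izy
Hunk 2: at line 1 remove [dhnt,bwgj,mknp] add [qjt,ycl,dpkf] -> 12 lines: ttl ygrw qjt ycl dpkf crbz cnkw fzdy cursf qtjoq xls izy
Hunk 3: at line 6 remove [fzdy] add [kwrte,eoi] -> 13 lines: ttl ygrw qjt ycl dpkf crbz cnkw kwrte eoi cursf qtjoq xls izy
Hunk 4: at line 3 remove [dpkf,crbz,cnkw] add [sjf] -> 11 lines: ttl ygrw qjt ycl sjf kwrte eoi cursf qtjoq xls izy
Hunk 5: at line 6 remove [cursf] add [hlodz,szxe] -> 12 lines: ttl ygrw qjt ycl sjf kwrte eoi hlodz szxe qtjoq xls izy
Hunk 6: at line 3 remove [sjf,kwrte] add [vnbe,cnpws,zqrog] -> 13 lines: ttl ygrw qjt ycl vnbe cnpws zqrog eoi hlodz szxe qtjoq xls izy
Hunk 7: at line 9 remove [szxe,qtjoq,xls] add [pqo] -> 11 lines: ttl ygrw qjt ycl vnbe cnpws zqrog eoi hlodz pqo izy
Final line 11: izy

Answer: izy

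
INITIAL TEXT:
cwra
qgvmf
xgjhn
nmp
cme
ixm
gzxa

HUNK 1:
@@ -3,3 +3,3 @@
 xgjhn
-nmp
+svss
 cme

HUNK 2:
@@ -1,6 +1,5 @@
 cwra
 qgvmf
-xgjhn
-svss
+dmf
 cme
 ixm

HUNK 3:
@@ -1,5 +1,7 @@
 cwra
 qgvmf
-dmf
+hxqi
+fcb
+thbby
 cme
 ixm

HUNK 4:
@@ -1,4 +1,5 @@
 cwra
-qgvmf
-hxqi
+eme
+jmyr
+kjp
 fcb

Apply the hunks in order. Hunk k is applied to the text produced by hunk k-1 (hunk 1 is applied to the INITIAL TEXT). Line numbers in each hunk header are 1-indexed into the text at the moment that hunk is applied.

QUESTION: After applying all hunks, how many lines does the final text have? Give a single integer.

Answer: 9

Derivation:
Hunk 1: at line 3 remove [nmp] add [svss] -> 7 lines: cwra qgvmf xgjhn svss cme ixm gzxa
Hunk 2: at line 1 remove [xgjhn,svss] add [dmf] -> 6 lines: cwra qgvmf dmf cme ixm gzxa
Hunk 3: at line 1 remove [dmf] add [hxqi,fcb,thbby] -> 8 lines: cwra qgvmf hxqi fcb thbby cme ixm gzxa
Hunk 4: at line 1 remove [qgvmf,hxqi] add [eme,jmyr,kjp] -> 9 lines: cwra eme jmyr kjp fcb thbby cme ixm gzxa
Final line count: 9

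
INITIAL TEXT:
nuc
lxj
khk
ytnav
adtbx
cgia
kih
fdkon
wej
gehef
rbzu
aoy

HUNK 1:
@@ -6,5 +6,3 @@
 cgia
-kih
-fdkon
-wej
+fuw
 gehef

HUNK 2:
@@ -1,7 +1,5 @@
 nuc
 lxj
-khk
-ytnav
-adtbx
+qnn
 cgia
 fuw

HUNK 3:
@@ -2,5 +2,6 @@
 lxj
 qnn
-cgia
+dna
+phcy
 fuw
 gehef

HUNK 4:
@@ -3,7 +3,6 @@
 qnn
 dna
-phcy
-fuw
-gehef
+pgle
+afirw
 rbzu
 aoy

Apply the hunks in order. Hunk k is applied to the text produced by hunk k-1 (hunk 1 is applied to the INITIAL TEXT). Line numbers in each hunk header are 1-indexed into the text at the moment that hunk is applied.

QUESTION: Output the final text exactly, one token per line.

Answer: nuc
lxj
qnn
dna
pgle
afirw
rbzu
aoy

Derivation:
Hunk 1: at line 6 remove [kih,fdkon,wej] add [fuw] -> 10 lines: nuc lxj khk ytnav adtbx cgia fuw gehef rbzu aoy
Hunk 2: at line 1 remove [khk,ytnav,adtbx] add [qnn] -> 8 lines: nuc lxj qnn cgia fuw gehef rbzu aoy
Hunk 3: at line 2 remove [cgia] add [dna,phcy] -> 9 lines: nuc lxj qnn dna phcy fuw gehef rbzu aoy
Hunk 4: at line 3 remove [phcy,fuw,gehef] add [pgle,afirw] -> 8 lines: nuc lxj qnn dna pgle afirw rbzu aoy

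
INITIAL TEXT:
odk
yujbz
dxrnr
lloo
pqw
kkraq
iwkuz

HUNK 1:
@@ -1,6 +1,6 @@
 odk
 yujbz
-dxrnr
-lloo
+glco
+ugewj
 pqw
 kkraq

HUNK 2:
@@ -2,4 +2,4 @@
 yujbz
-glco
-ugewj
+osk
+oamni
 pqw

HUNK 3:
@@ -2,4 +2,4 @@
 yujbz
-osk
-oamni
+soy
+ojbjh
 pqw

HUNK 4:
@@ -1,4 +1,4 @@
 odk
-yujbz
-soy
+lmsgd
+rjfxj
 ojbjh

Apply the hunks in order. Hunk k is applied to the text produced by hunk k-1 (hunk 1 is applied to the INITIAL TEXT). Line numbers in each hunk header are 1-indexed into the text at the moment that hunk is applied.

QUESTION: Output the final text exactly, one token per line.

Hunk 1: at line 1 remove [dxrnr,lloo] add [glco,ugewj] -> 7 lines: odk yujbz glco ugewj pqw kkraq iwkuz
Hunk 2: at line 2 remove [glco,ugewj] add [osk,oamni] -> 7 lines: odk yujbz osk oamni pqw kkraq iwkuz
Hunk 3: at line 2 remove [osk,oamni] add [soy,ojbjh] -> 7 lines: odk yujbz soy ojbjh pqw kkraq iwkuz
Hunk 4: at line 1 remove [yujbz,soy] add [lmsgd,rjfxj] -> 7 lines: odk lmsgd rjfxj ojbjh pqw kkraq iwkuz

Answer: odk
lmsgd
rjfxj
ojbjh
pqw
kkraq
iwkuz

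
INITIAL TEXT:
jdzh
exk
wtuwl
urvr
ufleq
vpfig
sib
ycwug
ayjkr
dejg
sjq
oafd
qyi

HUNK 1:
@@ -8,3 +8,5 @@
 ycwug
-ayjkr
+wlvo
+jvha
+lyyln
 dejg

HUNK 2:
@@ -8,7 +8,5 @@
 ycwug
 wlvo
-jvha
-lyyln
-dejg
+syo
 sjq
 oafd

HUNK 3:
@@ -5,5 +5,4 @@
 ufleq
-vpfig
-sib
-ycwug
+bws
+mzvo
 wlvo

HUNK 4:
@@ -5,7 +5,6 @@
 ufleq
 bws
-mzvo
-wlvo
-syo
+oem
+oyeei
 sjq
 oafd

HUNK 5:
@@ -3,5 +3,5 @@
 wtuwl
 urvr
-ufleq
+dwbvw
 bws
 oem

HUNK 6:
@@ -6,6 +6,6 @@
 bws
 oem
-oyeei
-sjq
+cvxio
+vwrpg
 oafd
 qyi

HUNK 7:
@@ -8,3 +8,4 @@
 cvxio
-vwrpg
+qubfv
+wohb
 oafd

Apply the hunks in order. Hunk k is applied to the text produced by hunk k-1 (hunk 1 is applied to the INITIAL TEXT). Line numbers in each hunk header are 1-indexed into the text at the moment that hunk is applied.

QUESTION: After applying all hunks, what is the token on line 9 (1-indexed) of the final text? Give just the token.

Hunk 1: at line 8 remove [ayjkr] add [wlvo,jvha,lyyln] -> 15 lines: jdzh exk wtuwl urvr ufleq vpfig sib ycwug wlvo jvha lyyln dejg sjq oafd qyi
Hunk 2: at line 8 remove [jvha,lyyln,dejg] add [syo] -> 13 lines: jdzh exk wtuwl urvr ufleq vpfig sib ycwug wlvo syo sjq oafd qyi
Hunk 3: at line 5 remove [vpfig,sib,ycwug] add [bws,mzvo] -> 12 lines: jdzh exk wtuwl urvr ufleq bws mzvo wlvo syo sjq oafd qyi
Hunk 4: at line 5 remove [mzvo,wlvo,syo] add [oem,oyeei] -> 11 lines: jdzh exk wtuwl urvr ufleq bws oem oyeei sjq oafd qyi
Hunk 5: at line 3 remove [ufleq] add [dwbvw] -> 11 lines: jdzh exk wtuwl urvr dwbvw bws oem oyeei sjq oafd qyi
Hunk 6: at line 6 remove [oyeei,sjq] add [cvxio,vwrpg] -> 11 lines: jdzh exk wtuwl urvr dwbvw bws oem cvxio vwrpg oafd qyi
Hunk 7: at line 8 remove [vwrpg] add [qubfv,wohb] -> 12 lines: jdzh exk wtuwl urvr dwbvw bws oem cvxio qubfv wohb oafd qyi
Final line 9: qubfv

Answer: qubfv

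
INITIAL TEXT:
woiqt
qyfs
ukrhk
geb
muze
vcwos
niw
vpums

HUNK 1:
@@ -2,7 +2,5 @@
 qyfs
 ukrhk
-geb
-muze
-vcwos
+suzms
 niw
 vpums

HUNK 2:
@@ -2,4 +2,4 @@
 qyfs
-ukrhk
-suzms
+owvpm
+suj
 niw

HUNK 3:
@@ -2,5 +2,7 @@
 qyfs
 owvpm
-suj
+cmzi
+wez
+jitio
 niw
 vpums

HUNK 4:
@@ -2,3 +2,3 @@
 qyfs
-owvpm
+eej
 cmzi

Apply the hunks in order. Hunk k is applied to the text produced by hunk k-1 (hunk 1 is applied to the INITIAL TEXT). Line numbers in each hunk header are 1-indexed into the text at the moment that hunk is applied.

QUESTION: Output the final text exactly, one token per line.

Hunk 1: at line 2 remove [geb,muze,vcwos] add [suzms] -> 6 lines: woiqt qyfs ukrhk suzms niw vpums
Hunk 2: at line 2 remove [ukrhk,suzms] add [owvpm,suj] -> 6 lines: woiqt qyfs owvpm suj niw vpums
Hunk 3: at line 2 remove [suj] add [cmzi,wez,jitio] -> 8 lines: woiqt qyfs owvpm cmzi wez jitio niw vpums
Hunk 4: at line 2 remove [owvpm] add [eej] -> 8 lines: woiqt qyfs eej cmzi wez jitio niw vpums

Answer: woiqt
qyfs
eej
cmzi
wez
jitio
niw
vpums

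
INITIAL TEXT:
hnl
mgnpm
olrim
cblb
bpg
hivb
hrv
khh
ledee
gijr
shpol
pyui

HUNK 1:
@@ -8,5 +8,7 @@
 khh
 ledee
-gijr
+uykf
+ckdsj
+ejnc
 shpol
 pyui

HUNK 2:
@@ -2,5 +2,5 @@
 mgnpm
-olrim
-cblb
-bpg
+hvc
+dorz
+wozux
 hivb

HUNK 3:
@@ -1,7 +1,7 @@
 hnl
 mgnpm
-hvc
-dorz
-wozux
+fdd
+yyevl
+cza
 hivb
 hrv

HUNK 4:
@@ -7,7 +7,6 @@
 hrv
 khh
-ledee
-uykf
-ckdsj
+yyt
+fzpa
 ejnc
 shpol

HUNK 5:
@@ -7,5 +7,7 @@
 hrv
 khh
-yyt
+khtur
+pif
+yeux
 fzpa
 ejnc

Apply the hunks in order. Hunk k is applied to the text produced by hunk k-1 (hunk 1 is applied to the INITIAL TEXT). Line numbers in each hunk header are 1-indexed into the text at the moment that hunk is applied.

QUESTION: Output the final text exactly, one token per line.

Answer: hnl
mgnpm
fdd
yyevl
cza
hivb
hrv
khh
khtur
pif
yeux
fzpa
ejnc
shpol
pyui

Derivation:
Hunk 1: at line 8 remove [gijr] add [uykf,ckdsj,ejnc] -> 14 lines: hnl mgnpm olrim cblb bpg hivb hrv khh ledee uykf ckdsj ejnc shpol pyui
Hunk 2: at line 2 remove [olrim,cblb,bpg] add [hvc,dorz,wozux] -> 14 lines: hnl mgnpm hvc dorz wozux hivb hrv khh ledee uykf ckdsj ejnc shpol pyui
Hunk 3: at line 1 remove [hvc,dorz,wozux] add [fdd,yyevl,cza] -> 14 lines: hnl mgnpm fdd yyevl cza hivb hrv khh ledee uykf ckdsj ejnc shpol pyui
Hunk 4: at line 7 remove [ledee,uykf,ckdsj] add [yyt,fzpa] -> 13 lines: hnl mgnpm fdd yyevl cza hivb hrv khh yyt fzpa ejnc shpol pyui
Hunk 5: at line 7 remove [yyt] add [khtur,pif,yeux] -> 15 lines: hnl mgnpm fdd yyevl cza hivb hrv khh khtur pif yeux fzpa ejnc shpol pyui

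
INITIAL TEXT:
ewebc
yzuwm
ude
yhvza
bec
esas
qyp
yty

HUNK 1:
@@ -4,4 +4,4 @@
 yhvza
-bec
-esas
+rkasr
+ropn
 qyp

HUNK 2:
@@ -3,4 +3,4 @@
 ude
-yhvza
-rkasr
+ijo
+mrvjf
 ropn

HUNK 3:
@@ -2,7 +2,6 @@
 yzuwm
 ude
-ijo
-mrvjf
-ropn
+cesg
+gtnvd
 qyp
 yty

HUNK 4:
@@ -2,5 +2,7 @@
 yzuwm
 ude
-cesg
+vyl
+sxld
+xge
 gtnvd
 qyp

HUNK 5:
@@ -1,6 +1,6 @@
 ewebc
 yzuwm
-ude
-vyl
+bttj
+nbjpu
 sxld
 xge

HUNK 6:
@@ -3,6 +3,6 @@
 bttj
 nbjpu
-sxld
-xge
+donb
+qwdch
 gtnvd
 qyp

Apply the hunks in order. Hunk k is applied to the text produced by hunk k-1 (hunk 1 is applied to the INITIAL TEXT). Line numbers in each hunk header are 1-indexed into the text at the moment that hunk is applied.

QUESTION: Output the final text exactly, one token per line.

Answer: ewebc
yzuwm
bttj
nbjpu
donb
qwdch
gtnvd
qyp
yty

Derivation:
Hunk 1: at line 4 remove [bec,esas] add [rkasr,ropn] -> 8 lines: ewebc yzuwm ude yhvza rkasr ropn qyp yty
Hunk 2: at line 3 remove [yhvza,rkasr] add [ijo,mrvjf] -> 8 lines: ewebc yzuwm ude ijo mrvjf ropn qyp yty
Hunk 3: at line 2 remove [ijo,mrvjf,ropn] add [cesg,gtnvd] -> 7 lines: ewebc yzuwm ude cesg gtnvd qyp yty
Hunk 4: at line 2 remove [cesg] add [vyl,sxld,xge] -> 9 lines: ewebc yzuwm ude vyl sxld xge gtnvd qyp yty
Hunk 5: at line 1 remove [ude,vyl] add [bttj,nbjpu] -> 9 lines: ewebc yzuwm bttj nbjpu sxld xge gtnvd qyp yty
Hunk 6: at line 3 remove [sxld,xge] add [donb,qwdch] -> 9 lines: ewebc yzuwm bttj nbjpu donb qwdch gtnvd qyp yty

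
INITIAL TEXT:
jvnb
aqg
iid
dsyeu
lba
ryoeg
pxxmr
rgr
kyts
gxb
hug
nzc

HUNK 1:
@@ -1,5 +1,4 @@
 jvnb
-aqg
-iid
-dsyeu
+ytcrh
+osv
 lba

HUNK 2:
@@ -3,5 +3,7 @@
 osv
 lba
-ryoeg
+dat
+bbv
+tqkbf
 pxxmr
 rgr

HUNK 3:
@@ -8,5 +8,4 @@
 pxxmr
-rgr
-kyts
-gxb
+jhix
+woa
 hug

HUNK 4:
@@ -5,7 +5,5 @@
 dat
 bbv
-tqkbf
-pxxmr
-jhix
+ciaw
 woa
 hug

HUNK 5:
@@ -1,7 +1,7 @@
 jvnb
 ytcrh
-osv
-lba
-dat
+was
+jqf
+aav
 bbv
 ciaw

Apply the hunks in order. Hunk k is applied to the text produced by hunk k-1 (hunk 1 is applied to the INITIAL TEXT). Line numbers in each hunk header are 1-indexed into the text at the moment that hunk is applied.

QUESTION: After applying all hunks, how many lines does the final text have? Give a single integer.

Answer: 10

Derivation:
Hunk 1: at line 1 remove [aqg,iid,dsyeu] add [ytcrh,osv] -> 11 lines: jvnb ytcrh osv lba ryoeg pxxmr rgr kyts gxb hug nzc
Hunk 2: at line 3 remove [ryoeg] add [dat,bbv,tqkbf] -> 13 lines: jvnb ytcrh osv lba dat bbv tqkbf pxxmr rgr kyts gxb hug nzc
Hunk 3: at line 8 remove [rgr,kyts,gxb] add [jhix,woa] -> 12 lines: jvnb ytcrh osv lba dat bbv tqkbf pxxmr jhix woa hug nzc
Hunk 4: at line 5 remove [tqkbf,pxxmr,jhix] add [ciaw] -> 10 lines: jvnb ytcrh osv lba dat bbv ciaw woa hug nzc
Hunk 5: at line 1 remove [osv,lba,dat] add [was,jqf,aav] -> 10 lines: jvnb ytcrh was jqf aav bbv ciaw woa hug nzc
Final line count: 10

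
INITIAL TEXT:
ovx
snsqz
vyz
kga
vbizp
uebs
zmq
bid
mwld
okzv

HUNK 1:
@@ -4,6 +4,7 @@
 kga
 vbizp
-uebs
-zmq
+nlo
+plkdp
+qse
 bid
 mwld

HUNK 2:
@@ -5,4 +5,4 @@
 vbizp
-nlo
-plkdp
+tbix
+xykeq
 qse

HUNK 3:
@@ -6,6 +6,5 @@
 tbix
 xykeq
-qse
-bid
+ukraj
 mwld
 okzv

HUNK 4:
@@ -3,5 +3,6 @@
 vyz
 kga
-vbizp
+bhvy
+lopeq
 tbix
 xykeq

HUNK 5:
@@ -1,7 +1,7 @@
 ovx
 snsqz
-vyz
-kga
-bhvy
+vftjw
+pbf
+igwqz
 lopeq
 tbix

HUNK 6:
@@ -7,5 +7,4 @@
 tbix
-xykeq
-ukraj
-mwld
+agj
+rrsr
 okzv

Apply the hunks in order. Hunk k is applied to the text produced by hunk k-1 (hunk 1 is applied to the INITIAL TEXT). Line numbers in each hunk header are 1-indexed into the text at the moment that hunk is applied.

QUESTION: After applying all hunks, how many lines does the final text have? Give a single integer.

Hunk 1: at line 4 remove [uebs,zmq] add [nlo,plkdp,qse] -> 11 lines: ovx snsqz vyz kga vbizp nlo plkdp qse bid mwld okzv
Hunk 2: at line 5 remove [nlo,plkdp] add [tbix,xykeq] -> 11 lines: ovx snsqz vyz kga vbizp tbix xykeq qse bid mwld okzv
Hunk 3: at line 6 remove [qse,bid] add [ukraj] -> 10 lines: ovx snsqz vyz kga vbizp tbix xykeq ukraj mwld okzv
Hunk 4: at line 3 remove [vbizp] add [bhvy,lopeq] -> 11 lines: ovx snsqz vyz kga bhvy lopeq tbix xykeq ukraj mwld okzv
Hunk 5: at line 1 remove [vyz,kga,bhvy] add [vftjw,pbf,igwqz] -> 11 lines: ovx snsqz vftjw pbf igwqz lopeq tbix xykeq ukraj mwld okzv
Hunk 6: at line 7 remove [xykeq,ukraj,mwld] add [agj,rrsr] -> 10 lines: ovx snsqz vftjw pbf igwqz lopeq tbix agj rrsr okzv
Final line count: 10

Answer: 10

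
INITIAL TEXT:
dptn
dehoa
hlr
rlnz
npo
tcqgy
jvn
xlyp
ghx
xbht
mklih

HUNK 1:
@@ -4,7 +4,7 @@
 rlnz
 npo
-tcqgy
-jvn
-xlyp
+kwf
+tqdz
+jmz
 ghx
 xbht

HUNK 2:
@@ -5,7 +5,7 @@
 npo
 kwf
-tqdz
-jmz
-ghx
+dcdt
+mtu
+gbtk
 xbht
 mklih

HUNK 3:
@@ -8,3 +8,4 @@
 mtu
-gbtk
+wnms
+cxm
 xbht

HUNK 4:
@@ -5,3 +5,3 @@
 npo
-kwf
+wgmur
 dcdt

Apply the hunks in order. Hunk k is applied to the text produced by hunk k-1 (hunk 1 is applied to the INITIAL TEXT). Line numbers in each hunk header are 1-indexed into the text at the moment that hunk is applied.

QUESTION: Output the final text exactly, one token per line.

Answer: dptn
dehoa
hlr
rlnz
npo
wgmur
dcdt
mtu
wnms
cxm
xbht
mklih

Derivation:
Hunk 1: at line 4 remove [tcqgy,jvn,xlyp] add [kwf,tqdz,jmz] -> 11 lines: dptn dehoa hlr rlnz npo kwf tqdz jmz ghx xbht mklih
Hunk 2: at line 5 remove [tqdz,jmz,ghx] add [dcdt,mtu,gbtk] -> 11 lines: dptn dehoa hlr rlnz npo kwf dcdt mtu gbtk xbht mklih
Hunk 3: at line 8 remove [gbtk] add [wnms,cxm] -> 12 lines: dptn dehoa hlr rlnz npo kwf dcdt mtu wnms cxm xbht mklih
Hunk 4: at line 5 remove [kwf] add [wgmur] -> 12 lines: dptn dehoa hlr rlnz npo wgmur dcdt mtu wnms cxm xbht mklih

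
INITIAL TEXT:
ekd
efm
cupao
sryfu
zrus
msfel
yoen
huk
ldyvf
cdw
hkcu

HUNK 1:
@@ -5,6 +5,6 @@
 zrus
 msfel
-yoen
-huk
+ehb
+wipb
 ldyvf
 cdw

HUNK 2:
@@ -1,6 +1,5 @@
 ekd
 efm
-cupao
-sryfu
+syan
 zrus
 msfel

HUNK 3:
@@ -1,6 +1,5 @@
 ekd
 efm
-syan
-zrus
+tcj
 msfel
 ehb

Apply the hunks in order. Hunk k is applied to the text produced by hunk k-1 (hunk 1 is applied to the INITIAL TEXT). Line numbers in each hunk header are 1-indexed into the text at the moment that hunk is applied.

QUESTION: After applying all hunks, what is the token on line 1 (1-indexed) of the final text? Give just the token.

Hunk 1: at line 5 remove [yoen,huk] add [ehb,wipb] -> 11 lines: ekd efm cupao sryfu zrus msfel ehb wipb ldyvf cdw hkcu
Hunk 2: at line 1 remove [cupao,sryfu] add [syan] -> 10 lines: ekd efm syan zrus msfel ehb wipb ldyvf cdw hkcu
Hunk 3: at line 1 remove [syan,zrus] add [tcj] -> 9 lines: ekd efm tcj msfel ehb wipb ldyvf cdw hkcu
Final line 1: ekd

Answer: ekd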